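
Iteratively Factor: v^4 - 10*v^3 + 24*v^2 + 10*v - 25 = (v + 1)*(v^3 - 11*v^2 + 35*v - 25) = (v - 5)*(v + 1)*(v^2 - 6*v + 5) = (v - 5)*(v - 1)*(v + 1)*(v - 5)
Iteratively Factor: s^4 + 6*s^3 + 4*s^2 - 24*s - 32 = (s + 2)*(s^3 + 4*s^2 - 4*s - 16) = (s - 2)*(s + 2)*(s^2 + 6*s + 8) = (s - 2)*(s + 2)^2*(s + 4)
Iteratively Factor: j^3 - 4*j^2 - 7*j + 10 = (j - 1)*(j^2 - 3*j - 10) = (j - 1)*(j + 2)*(j - 5)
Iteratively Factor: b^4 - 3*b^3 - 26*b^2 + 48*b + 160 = (b + 2)*(b^3 - 5*b^2 - 16*b + 80) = (b + 2)*(b + 4)*(b^2 - 9*b + 20) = (b - 4)*(b + 2)*(b + 4)*(b - 5)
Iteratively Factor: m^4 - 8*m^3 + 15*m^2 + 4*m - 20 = (m + 1)*(m^3 - 9*m^2 + 24*m - 20) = (m - 5)*(m + 1)*(m^2 - 4*m + 4) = (m - 5)*(m - 2)*(m + 1)*(m - 2)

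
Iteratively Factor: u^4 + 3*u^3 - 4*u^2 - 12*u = (u + 3)*(u^3 - 4*u) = (u + 2)*(u + 3)*(u^2 - 2*u) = (u - 2)*(u + 2)*(u + 3)*(u)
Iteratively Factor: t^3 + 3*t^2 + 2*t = (t)*(t^2 + 3*t + 2) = t*(t + 2)*(t + 1)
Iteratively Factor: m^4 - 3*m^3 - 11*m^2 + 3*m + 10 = (m + 1)*(m^3 - 4*m^2 - 7*m + 10) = (m - 1)*(m + 1)*(m^2 - 3*m - 10) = (m - 5)*(m - 1)*(m + 1)*(m + 2)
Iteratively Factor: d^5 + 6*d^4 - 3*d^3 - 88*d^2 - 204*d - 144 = (d + 2)*(d^4 + 4*d^3 - 11*d^2 - 66*d - 72) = (d - 4)*(d + 2)*(d^3 + 8*d^2 + 21*d + 18) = (d - 4)*(d + 2)^2*(d^2 + 6*d + 9) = (d - 4)*(d + 2)^2*(d + 3)*(d + 3)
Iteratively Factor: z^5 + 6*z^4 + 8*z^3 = (z)*(z^4 + 6*z^3 + 8*z^2) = z^2*(z^3 + 6*z^2 + 8*z) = z^2*(z + 2)*(z^2 + 4*z) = z^2*(z + 2)*(z + 4)*(z)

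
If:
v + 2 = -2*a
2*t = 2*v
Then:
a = -v/2 - 1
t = v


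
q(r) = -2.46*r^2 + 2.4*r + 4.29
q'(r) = 2.4 - 4.92*r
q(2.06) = -1.21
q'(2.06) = -7.74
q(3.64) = -19.57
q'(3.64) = -15.51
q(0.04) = 4.38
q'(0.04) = 2.20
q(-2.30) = -14.24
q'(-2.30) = 13.72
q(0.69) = 4.77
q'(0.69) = -0.99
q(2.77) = -7.94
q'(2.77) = -11.23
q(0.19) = 4.66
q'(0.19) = 1.47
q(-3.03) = -25.57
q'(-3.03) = 17.31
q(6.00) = -69.87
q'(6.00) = -27.12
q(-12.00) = -378.75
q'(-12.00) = 61.44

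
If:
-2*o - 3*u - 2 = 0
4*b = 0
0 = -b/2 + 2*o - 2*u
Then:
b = 0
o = -2/5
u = -2/5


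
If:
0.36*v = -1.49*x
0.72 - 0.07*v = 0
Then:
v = 10.29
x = -2.49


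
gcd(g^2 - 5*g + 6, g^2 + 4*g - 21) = g - 3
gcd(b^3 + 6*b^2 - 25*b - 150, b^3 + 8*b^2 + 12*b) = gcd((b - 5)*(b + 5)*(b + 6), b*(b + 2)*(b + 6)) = b + 6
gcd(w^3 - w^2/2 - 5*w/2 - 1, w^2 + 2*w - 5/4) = 1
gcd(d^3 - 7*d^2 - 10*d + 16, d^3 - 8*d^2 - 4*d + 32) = d^2 - 6*d - 16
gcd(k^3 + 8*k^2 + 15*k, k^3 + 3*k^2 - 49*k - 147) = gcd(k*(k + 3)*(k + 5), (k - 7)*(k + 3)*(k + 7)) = k + 3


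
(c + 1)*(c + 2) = c^2 + 3*c + 2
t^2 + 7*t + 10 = (t + 2)*(t + 5)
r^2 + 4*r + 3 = (r + 1)*(r + 3)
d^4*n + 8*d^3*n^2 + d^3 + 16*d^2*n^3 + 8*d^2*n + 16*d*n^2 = d*(d + 4*n)^2*(d*n + 1)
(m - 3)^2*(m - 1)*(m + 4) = m^4 - 3*m^3 - 13*m^2 + 51*m - 36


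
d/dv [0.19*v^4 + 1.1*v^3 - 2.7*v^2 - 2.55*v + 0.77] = 0.76*v^3 + 3.3*v^2 - 5.4*v - 2.55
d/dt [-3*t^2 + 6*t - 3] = 6 - 6*t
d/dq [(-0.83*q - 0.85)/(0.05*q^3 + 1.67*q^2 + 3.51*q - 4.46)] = (0.083*q^3 + 1.5136*q^2 + 2.839*q + 6.6853)/(0.0025*q^6 + 0.167*q^5 + 3.1399*q^4 + 11.2774*q^3 - 2.5763*q^2 - 31.3092*q + 19.8916)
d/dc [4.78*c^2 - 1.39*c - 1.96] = 9.56*c - 1.39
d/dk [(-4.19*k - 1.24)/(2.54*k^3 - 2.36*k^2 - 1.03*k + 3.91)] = (21.2852*k^3 - 0.4396*k^2 - 5.8528*k - 17.6601)/(6.4516*k^6 - 11.9888*k^5 + 0.337199999999999*k^4 + 24.7244*k^3 - 17.3943*k^2 - 8.0546*k + 15.2881)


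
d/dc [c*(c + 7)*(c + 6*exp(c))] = 6*c^2*exp(c) + 3*c^2 + 54*c*exp(c) + 14*c + 42*exp(c)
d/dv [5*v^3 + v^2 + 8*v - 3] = 15*v^2 + 2*v + 8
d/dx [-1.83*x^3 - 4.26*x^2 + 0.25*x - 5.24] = -5.49*x^2 - 8.52*x + 0.25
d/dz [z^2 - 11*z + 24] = 2*z - 11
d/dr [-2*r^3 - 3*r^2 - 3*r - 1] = -6*r^2 - 6*r - 3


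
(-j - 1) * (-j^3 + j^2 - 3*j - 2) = j^4 + 2*j^2 + 5*j + 2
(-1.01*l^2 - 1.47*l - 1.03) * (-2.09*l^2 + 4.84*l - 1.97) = 2.1109*l^4 - 1.8161*l^3 - 2.9724*l^2 - 2.0893*l + 2.0291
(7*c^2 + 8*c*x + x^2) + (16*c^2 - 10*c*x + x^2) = 23*c^2 - 2*c*x + 2*x^2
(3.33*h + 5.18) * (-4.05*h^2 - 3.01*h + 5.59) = -13.4865*h^3 - 31.0023*h^2 + 3.0229*h + 28.9562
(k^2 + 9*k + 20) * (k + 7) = k^3 + 16*k^2 + 83*k + 140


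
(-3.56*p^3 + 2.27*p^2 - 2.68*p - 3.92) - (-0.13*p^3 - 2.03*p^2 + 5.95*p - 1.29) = -3.43*p^3 + 4.3*p^2 - 8.63*p - 2.63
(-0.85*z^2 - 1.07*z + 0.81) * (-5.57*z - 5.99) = 4.7345*z^3 + 11.0514*z^2 + 1.8976*z - 4.8519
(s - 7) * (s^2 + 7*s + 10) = s^3 - 39*s - 70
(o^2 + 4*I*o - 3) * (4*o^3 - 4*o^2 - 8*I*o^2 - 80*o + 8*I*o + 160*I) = 4*o^5 - 4*o^4 + 8*I*o^4 - 60*o^3 - 8*I*o^3 - 20*o^2 - 136*I*o^2 - 400*o - 24*I*o - 480*I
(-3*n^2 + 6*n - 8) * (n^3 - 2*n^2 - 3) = -3*n^5 + 12*n^4 - 20*n^3 + 25*n^2 - 18*n + 24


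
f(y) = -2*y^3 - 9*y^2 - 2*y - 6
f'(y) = -6*y^2 - 18*y - 2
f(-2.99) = -27.02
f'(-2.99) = -1.82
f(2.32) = -84.06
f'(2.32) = -76.05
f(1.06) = -20.61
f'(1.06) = -27.82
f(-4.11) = -10.96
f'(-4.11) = -29.37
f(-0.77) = -8.88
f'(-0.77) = 8.30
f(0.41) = -8.47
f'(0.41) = -10.39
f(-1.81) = -20.01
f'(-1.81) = 10.92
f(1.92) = -57.17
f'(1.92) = -58.68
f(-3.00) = -27.00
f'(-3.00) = -2.00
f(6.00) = -774.00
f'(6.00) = -326.00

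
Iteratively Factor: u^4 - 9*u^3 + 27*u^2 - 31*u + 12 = (u - 4)*(u^3 - 5*u^2 + 7*u - 3) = (u - 4)*(u - 1)*(u^2 - 4*u + 3) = (u - 4)*(u - 3)*(u - 1)*(u - 1)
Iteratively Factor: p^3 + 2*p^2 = (p)*(p^2 + 2*p) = p^2*(p + 2)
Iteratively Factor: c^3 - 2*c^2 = (c)*(c^2 - 2*c) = c^2*(c - 2)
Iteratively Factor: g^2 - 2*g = (g - 2)*(g)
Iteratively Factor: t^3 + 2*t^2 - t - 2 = (t - 1)*(t^2 + 3*t + 2) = (t - 1)*(t + 2)*(t + 1)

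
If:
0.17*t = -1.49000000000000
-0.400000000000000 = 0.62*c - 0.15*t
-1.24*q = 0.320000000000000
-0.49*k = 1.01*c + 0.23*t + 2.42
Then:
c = -2.77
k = 4.88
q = -0.26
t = -8.76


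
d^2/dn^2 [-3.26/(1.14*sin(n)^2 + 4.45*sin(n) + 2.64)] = (16.946784*sin(n)^4 + 49.61394*sin(n)^3 - 0.109209999999976*sin(n)^2 - 137.52636*sin(n) - 109.489708)/(1.14*sin(n)^2 + 4.45*sin(n) + 2.64)^3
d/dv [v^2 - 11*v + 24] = 2*v - 11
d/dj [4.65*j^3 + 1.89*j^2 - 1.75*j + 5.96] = 13.95*j^2 + 3.78*j - 1.75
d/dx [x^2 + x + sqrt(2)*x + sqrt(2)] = 2*x + 1 + sqrt(2)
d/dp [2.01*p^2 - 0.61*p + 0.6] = 4.02*p - 0.61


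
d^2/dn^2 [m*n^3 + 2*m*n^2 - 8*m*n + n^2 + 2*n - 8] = 6*m*n + 4*m + 2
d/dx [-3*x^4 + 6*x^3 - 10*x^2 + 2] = 2*x*(-6*x^2 + 9*x - 10)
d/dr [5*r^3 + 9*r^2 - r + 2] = 15*r^2 + 18*r - 1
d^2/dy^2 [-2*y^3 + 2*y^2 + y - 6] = 4 - 12*y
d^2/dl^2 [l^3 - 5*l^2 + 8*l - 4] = 6*l - 10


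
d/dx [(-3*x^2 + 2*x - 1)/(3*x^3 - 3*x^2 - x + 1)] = (9*x^4 - 12*x^3 + 18*x^2 - 12*x + 1)/(9*x^6 - 18*x^5 + 3*x^4 + 12*x^3 - 5*x^2 - 2*x + 1)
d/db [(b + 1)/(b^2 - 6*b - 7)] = -1/(b^2 - 14*b + 49)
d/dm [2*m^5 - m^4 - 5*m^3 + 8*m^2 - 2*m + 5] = 10*m^4 - 4*m^3 - 15*m^2 + 16*m - 2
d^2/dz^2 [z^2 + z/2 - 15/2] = 2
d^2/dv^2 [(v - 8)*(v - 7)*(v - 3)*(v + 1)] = 12*v^2 - 102*v + 166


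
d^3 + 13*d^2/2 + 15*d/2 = d*(d + 3/2)*(d + 5)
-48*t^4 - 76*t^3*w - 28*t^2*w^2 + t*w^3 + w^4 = (-6*t + w)*(t + w)*(2*t + w)*(4*t + w)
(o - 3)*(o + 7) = o^2 + 4*o - 21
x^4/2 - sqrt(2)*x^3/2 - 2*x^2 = x^2*(x/2 + sqrt(2)/2)*(x - 2*sqrt(2))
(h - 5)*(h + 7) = h^2 + 2*h - 35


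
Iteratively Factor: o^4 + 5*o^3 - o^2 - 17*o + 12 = (o - 1)*(o^3 + 6*o^2 + 5*o - 12) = (o - 1)*(o + 4)*(o^2 + 2*o - 3) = (o - 1)^2*(o + 4)*(o + 3)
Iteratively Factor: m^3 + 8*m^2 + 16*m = (m + 4)*(m^2 + 4*m) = m*(m + 4)*(m + 4)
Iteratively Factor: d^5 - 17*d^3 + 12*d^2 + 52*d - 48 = (d - 1)*(d^4 + d^3 - 16*d^2 - 4*d + 48) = (d - 1)*(d + 2)*(d^3 - d^2 - 14*d + 24) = (d - 3)*(d - 1)*(d + 2)*(d^2 + 2*d - 8) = (d - 3)*(d - 2)*(d - 1)*(d + 2)*(d + 4)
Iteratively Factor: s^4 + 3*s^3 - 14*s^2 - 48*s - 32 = (s + 4)*(s^3 - s^2 - 10*s - 8) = (s + 1)*(s + 4)*(s^2 - 2*s - 8) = (s + 1)*(s + 2)*(s + 4)*(s - 4)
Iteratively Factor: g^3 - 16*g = (g + 4)*(g^2 - 4*g) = g*(g + 4)*(g - 4)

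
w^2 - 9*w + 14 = (w - 7)*(w - 2)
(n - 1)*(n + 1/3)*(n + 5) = n^3 + 13*n^2/3 - 11*n/3 - 5/3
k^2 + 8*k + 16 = (k + 4)^2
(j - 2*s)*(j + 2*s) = j^2 - 4*s^2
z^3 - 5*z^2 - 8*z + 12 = (z - 6)*(z - 1)*(z + 2)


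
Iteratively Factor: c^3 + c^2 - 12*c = (c + 4)*(c^2 - 3*c) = c*(c + 4)*(c - 3)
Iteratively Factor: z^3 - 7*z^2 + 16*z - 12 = (z - 2)*(z^2 - 5*z + 6) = (z - 2)^2*(z - 3)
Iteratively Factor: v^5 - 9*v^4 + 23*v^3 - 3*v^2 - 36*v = (v - 3)*(v^4 - 6*v^3 + 5*v^2 + 12*v) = (v - 3)*(v + 1)*(v^3 - 7*v^2 + 12*v) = v*(v - 3)*(v + 1)*(v^2 - 7*v + 12) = v*(v - 4)*(v - 3)*(v + 1)*(v - 3)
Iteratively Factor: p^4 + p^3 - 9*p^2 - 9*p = (p - 3)*(p^3 + 4*p^2 + 3*p) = (p - 3)*(p + 3)*(p^2 + p) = p*(p - 3)*(p + 3)*(p + 1)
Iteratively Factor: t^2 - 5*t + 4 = (t - 4)*(t - 1)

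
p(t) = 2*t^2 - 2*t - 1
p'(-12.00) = -50.00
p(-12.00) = 311.00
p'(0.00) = -2.00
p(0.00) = -1.00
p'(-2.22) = -10.88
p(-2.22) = 13.30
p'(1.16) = 2.64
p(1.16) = -0.63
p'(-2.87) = -13.48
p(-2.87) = 21.21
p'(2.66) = 8.64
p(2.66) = 7.83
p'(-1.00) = -6.00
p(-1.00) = 3.00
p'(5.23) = 18.92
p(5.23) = 43.25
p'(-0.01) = -2.04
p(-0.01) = -0.98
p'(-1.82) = -9.28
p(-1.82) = 9.26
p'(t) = 4*t - 2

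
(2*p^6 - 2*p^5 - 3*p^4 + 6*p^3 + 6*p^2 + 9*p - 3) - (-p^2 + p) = 2*p^6 - 2*p^5 - 3*p^4 + 6*p^3 + 7*p^2 + 8*p - 3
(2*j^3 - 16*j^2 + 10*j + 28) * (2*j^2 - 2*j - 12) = 4*j^5 - 36*j^4 + 28*j^3 + 228*j^2 - 176*j - 336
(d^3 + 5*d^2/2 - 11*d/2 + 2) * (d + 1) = d^4 + 7*d^3/2 - 3*d^2 - 7*d/2 + 2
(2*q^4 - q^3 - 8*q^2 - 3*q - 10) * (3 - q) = -2*q^5 + 7*q^4 + 5*q^3 - 21*q^2 + q - 30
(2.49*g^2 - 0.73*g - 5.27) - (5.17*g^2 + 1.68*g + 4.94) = -2.68*g^2 - 2.41*g - 10.21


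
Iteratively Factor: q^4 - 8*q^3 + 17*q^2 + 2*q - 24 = (q - 2)*(q^3 - 6*q^2 + 5*q + 12) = (q - 4)*(q - 2)*(q^2 - 2*q - 3) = (q - 4)*(q - 3)*(q - 2)*(q + 1)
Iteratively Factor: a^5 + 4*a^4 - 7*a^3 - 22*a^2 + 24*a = (a - 2)*(a^4 + 6*a^3 + 5*a^2 - 12*a) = (a - 2)*(a - 1)*(a^3 + 7*a^2 + 12*a) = (a - 2)*(a - 1)*(a + 4)*(a^2 + 3*a) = (a - 2)*(a - 1)*(a + 3)*(a + 4)*(a)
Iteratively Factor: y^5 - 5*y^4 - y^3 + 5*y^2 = (y - 1)*(y^4 - 4*y^3 - 5*y^2) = (y - 1)*(y + 1)*(y^3 - 5*y^2) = (y - 5)*(y - 1)*(y + 1)*(y^2) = y*(y - 5)*(y - 1)*(y + 1)*(y)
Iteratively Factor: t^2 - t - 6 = (t + 2)*(t - 3)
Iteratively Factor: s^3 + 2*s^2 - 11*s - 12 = (s + 4)*(s^2 - 2*s - 3) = (s + 1)*(s + 4)*(s - 3)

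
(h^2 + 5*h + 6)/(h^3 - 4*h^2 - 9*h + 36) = (h + 2)/(h^2 - 7*h + 12)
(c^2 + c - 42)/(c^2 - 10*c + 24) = (c + 7)/(c - 4)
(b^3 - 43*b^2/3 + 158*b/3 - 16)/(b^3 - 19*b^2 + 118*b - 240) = (b - 1/3)/(b - 5)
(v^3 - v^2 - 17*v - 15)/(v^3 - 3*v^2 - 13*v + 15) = (v + 1)/(v - 1)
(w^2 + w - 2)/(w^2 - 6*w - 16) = (w - 1)/(w - 8)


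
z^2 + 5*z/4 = z*(z + 5/4)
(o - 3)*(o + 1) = o^2 - 2*o - 3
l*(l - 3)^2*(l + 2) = l^4 - 4*l^3 - 3*l^2 + 18*l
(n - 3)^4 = n^4 - 12*n^3 + 54*n^2 - 108*n + 81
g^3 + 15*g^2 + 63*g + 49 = (g + 1)*(g + 7)^2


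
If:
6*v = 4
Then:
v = 2/3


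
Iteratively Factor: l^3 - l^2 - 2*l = (l + 1)*(l^2 - 2*l) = (l - 2)*(l + 1)*(l)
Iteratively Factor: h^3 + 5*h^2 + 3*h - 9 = (h + 3)*(h^2 + 2*h - 3) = (h + 3)^2*(h - 1)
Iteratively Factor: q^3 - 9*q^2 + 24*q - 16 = (q - 4)*(q^2 - 5*q + 4) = (q - 4)*(q - 1)*(q - 4)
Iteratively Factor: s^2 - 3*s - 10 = (s - 5)*(s + 2)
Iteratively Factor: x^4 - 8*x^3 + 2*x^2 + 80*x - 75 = (x + 3)*(x^3 - 11*x^2 + 35*x - 25) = (x - 5)*(x + 3)*(x^2 - 6*x + 5) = (x - 5)^2*(x + 3)*(x - 1)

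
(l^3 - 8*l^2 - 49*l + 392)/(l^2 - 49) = l - 8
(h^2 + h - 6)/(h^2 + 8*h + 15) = (h - 2)/(h + 5)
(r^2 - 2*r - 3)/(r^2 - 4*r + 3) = (r + 1)/(r - 1)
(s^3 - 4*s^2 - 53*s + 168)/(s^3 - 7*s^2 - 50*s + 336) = (s - 3)/(s - 6)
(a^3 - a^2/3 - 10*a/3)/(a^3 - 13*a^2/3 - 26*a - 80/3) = a*(a - 2)/(a^2 - 6*a - 16)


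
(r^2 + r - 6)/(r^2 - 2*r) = (r + 3)/r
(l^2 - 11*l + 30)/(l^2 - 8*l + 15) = (l - 6)/(l - 3)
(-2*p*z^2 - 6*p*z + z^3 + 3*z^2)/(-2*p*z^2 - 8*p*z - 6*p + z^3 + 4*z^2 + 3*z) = z/(z + 1)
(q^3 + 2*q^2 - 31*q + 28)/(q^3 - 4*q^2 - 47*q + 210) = (q^2 - 5*q + 4)/(q^2 - 11*q + 30)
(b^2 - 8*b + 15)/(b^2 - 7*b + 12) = (b - 5)/(b - 4)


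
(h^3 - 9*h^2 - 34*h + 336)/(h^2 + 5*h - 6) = (h^2 - 15*h + 56)/(h - 1)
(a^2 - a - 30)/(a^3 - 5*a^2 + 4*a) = (a^2 - a - 30)/(a*(a^2 - 5*a + 4))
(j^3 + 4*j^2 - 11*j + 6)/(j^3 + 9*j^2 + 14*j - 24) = (j - 1)/(j + 4)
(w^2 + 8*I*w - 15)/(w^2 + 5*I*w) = (w + 3*I)/w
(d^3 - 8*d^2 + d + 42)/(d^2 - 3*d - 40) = (-d^3 + 8*d^2 - d - 42)/(-d^2 + 3*d + 40)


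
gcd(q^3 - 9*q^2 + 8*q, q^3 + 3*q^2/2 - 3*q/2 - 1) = q - 1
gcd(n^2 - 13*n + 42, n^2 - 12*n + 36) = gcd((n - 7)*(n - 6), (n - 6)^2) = n - 6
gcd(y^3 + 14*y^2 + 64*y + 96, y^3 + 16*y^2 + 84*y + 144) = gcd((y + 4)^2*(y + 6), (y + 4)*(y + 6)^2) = y^2 + 10*y + 24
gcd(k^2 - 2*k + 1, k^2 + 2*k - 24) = 1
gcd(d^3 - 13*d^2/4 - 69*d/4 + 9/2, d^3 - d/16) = d - 1/4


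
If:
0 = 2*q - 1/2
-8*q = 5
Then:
No Solution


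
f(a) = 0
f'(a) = 0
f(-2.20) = 0.00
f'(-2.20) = 0.00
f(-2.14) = 0.00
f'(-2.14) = 0.00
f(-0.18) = 0.00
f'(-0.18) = 0.00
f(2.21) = 0.00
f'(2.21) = 0.00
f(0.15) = 0.00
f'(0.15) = 0.00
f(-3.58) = 0.00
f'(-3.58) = 0.00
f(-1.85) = 0.00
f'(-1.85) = 0.00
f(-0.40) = 0.00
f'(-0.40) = 0.00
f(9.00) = 0.00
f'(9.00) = 0.00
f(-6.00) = 0.00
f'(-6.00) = 0.00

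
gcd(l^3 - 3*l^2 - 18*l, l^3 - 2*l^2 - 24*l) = l^2 - 6*l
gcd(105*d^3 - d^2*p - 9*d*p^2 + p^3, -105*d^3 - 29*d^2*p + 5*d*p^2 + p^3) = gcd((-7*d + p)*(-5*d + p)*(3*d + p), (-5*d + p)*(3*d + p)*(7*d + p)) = -15*d^2 - 2*d*p + p^2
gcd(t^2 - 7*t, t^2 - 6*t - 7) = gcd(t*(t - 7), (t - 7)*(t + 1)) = t - 7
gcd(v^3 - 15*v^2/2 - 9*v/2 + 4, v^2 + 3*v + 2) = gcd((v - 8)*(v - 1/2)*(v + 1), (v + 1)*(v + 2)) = v + 1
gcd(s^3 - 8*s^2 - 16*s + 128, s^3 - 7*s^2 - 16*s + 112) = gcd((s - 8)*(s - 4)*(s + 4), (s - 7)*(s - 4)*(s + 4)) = s^2 - 16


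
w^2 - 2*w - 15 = (w - 5)*(w + 3)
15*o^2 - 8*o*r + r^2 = (-5*o + r)*(-3*o + r)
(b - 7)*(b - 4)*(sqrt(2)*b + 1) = sqrt(2)*b^3 - 11*sqrt(2)*b^2 + b^2 - 11*b + 28*sqrt(2)*b + 28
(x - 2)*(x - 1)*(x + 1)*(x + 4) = x^4 + 2*x^3 - 9*x^2 - 2*x + 8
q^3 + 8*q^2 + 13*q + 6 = (q + 1)^2*(q + 6)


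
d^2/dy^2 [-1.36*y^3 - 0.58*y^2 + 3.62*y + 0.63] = -8.16*y - 1.16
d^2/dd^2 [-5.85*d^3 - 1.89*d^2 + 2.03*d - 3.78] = -35.1*d - 3.78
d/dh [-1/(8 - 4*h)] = -1/(4*(h - 2)^2)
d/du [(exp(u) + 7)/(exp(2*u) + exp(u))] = (-exp(2*u) - 14*exp(u) - 7)*exp(-u)/(exp(2*u) + 2*exp(u) + 1)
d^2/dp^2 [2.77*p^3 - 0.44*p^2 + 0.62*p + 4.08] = 16.62*p - 0.88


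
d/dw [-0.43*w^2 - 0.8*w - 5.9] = -0.86*w - 0.8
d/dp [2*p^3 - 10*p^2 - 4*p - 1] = 6*p^2 - 20*p - 4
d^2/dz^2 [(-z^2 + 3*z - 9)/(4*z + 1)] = -314/(64*z^3 + 48*z^2 + 12*z + 1)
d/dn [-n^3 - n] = -3*n^2 - 1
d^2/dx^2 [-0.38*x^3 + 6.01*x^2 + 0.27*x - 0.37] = 12.02 - 2.28*x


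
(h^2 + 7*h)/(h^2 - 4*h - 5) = h*(h + 7)/(h^2 - 4*h - 5)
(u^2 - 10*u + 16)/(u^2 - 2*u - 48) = (u - 2)/(u + 6)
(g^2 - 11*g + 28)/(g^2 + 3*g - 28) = (g - 7)/(g + 7)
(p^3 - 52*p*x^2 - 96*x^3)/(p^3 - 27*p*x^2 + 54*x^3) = (p^2 - 6*p*x - 16*x^2)/(p^2 - 6*p*x + 9*x^2)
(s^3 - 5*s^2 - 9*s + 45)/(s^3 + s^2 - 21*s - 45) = (s - 3)/(s + 3)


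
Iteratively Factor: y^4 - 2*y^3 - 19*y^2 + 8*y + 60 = (y - 2)*(y^3 - 19*y - 30) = (y - 2)*(y + 2)*(y^2 - 2*y - 15) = (y - 2)*(y + 2)*(y + 3)*(y - 5)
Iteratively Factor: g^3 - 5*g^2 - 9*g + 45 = (g - 3)*(g^2 - 2*g - 15) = (g - 3)*(g + 3)*(g - 5)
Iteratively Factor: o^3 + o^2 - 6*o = (o + 3)*(o^2 - 2*o) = o*(o + 3)*(o - 2)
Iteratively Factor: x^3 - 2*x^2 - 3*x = (x - 3)*(x^2 + x) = (x - 3)*(x + 1)*(x)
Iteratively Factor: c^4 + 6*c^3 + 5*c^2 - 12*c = (c + 4)*(c^3 + 2*c^2 - 3*c) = (c - 1)*(c + 4)*(c^2 + 3*c) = (c - 1)*(c + 3)*(c + 4)*(c)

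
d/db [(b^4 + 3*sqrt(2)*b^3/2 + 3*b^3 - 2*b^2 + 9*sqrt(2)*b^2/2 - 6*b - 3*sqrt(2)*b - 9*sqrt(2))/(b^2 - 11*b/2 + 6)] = (8*b^5 - 54*b^4 + 6*sqrt(2)*b^4 - 66*sqrt(2)*b^3 - 36*b^3 + 21*sqrt(2)*b^2 + 284*b^2 - 96*b + 288*sqrt(2)*b - 270*sqrt(2) - 144)/(4*b^4 - 44*b^3 + 169*b^2 - 264*b + 144)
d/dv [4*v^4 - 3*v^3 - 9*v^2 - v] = 16*v^3 - 9*v^2 - 18*v - 1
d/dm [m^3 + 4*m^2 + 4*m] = 3*m^2 + 8*m + 4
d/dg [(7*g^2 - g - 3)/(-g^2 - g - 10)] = (-8*g^2 - 146*g + 7)/(g^4 + 2*g^3 + 21*g^2 + 20*g + 100)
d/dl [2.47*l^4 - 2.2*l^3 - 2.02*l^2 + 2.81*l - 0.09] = 9.88*l^3 - 6.6*l^2 - 4.04*l + 2.81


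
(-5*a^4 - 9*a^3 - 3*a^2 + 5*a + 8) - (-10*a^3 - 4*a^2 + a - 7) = -5*a^4 + a^3 + a^2 + 4*a + 15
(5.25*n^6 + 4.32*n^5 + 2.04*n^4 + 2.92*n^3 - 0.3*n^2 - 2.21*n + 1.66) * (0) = 0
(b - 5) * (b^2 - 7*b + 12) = b^3 - 12*b^2 + 47*b - 60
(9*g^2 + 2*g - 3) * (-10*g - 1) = -90*g^3 - 29*g^2 + 28*g + 3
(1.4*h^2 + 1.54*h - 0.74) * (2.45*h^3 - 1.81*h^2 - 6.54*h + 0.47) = 3.43*h^5 + 1.239*h^4 - 13.7564*h^3 - 8.0742*h^2 + 5.5634*h - 0.3478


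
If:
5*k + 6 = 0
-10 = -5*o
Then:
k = -6/5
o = 2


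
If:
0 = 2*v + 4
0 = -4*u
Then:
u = 0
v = -2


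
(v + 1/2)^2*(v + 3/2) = v^3 + 5*v^2/2 + 7*v/4 + 3/8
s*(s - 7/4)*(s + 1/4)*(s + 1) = s^4 - s^3/2 - 31*s^2/16 - 7*s/16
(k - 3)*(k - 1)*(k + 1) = k^3 - 3*k^2 - k + 3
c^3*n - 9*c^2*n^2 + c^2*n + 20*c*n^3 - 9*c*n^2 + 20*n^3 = (c - 5*n)*(c - 4*n)*(c*n + n)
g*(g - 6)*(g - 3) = g^3 - 9*g^2 + 18*g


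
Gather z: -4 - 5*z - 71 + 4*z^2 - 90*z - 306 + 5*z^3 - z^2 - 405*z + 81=5*z^3 + 3*z^2 - 500*z - 300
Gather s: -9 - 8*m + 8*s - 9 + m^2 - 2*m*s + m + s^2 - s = m^2 - 7*m + s^2 + s*(7 - 2*m) - 18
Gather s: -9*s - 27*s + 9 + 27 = 36 - 36*s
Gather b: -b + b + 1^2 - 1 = 0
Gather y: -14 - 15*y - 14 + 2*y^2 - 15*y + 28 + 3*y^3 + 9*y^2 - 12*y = 3*y^3 + 11*y^2 - 42*y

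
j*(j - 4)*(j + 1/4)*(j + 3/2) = j^4 - 9*j^3/4 - 53*j^2/8 - 3*j/2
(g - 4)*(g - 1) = g^2 - 5*g + 4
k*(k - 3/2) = k^2 - 3*k/2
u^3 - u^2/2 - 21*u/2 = u*(u - 7/2)*(u + 3)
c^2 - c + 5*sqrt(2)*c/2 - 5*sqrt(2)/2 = (c - 1)*(c + 5*sqrt(2)/2)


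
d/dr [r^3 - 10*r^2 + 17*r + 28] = 3*r^2 - 20*r + 17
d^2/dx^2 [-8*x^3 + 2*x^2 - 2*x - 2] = 4 - 48*x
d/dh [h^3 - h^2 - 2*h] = 3*h^2 - 2*h - 2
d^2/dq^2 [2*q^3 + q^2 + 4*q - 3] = 12*q + 2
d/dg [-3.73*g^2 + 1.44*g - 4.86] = 1.44 - 7.46*g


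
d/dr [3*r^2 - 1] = 6*r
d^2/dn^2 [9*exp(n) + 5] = 9*exp(n)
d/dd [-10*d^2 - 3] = -20*d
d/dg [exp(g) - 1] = exp(g)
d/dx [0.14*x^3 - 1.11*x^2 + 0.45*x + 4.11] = 0.42*x^2 - 2.22*x + 0.45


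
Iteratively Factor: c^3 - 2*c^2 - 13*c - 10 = (c - 5)*(c^2 + 3*c + 2) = (c - 5)*(c + 1)*(c + 2)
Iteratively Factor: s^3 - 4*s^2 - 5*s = (s)*(s^2 - 4*s - 5) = s*(s - 5)*(s + 1)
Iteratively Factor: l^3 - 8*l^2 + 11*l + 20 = (l + 1)*(l^2 - 9*l + 20) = (l - 5)*(l + 1)*(l - 4)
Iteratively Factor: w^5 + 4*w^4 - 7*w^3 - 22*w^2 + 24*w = (w + 3)*(w^4 + w^3 - 10*w^2 + 8*w) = (w + 3)*(w + 4)*(w^3 - 3*w^2 + 2*w) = w*(w + 3)*(w + 4)*(w^2 - 3*w + 2) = w*(w - 2)*(w + 3)*(w + 4)*(w - 1)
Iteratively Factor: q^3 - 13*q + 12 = (q - 1)*(q^2 + q - 12) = (q - 1)*(q + 4)*(q - 3)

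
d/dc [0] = 0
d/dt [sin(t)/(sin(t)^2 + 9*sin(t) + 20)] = (cos(t)^2 + 19)*cos(t)/((sin(t) + 4)^2*(sin(t) + 5)^2)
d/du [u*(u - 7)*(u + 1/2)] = 3*u^2 - 13*u - 7/2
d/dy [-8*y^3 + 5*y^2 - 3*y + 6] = -24*y^2 + 10*y - 3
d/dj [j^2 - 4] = 2*j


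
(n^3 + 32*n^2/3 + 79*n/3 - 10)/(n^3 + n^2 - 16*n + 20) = (n^2 + 17*n/3 - 2)/(n^2 - 4*n + 4)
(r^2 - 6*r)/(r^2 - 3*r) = (r - 6)/(r - 3)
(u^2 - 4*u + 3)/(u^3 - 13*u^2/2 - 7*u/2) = 2*(-u^2 + 4*u - 3)/(u*(-2*u^2 + 13*u + 7))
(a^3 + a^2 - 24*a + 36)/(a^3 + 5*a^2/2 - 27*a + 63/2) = 2*(a^2 + 4*a - 12)/(2*a^2 + 11*a - 21)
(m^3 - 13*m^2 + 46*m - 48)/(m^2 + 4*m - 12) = (m^2 - 11*m + 24)/(m + 6)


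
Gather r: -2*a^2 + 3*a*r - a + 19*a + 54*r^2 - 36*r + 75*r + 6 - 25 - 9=-2*a^2 + 18*a + 54*r^2 + r*(3*a + 39) - 28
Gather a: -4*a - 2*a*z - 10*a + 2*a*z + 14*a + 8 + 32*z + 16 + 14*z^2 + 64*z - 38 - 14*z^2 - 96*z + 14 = 0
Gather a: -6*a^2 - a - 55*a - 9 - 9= -6*a^2 - 56*a - 18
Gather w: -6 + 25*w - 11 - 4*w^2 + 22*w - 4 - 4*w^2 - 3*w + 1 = -8*w^2 + 44*w - 20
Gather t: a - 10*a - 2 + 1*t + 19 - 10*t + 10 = -9*a - 9*t + 27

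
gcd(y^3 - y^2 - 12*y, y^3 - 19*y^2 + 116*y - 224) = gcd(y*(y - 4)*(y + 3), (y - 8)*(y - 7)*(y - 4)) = y - 4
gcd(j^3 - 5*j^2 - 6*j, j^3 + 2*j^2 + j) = j^2 + j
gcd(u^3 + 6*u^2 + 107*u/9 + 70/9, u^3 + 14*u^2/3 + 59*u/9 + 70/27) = u^2 + 4*u + 35/9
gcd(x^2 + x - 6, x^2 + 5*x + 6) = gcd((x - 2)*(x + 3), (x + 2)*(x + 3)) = x + 3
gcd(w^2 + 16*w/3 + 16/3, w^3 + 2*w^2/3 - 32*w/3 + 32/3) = w + 4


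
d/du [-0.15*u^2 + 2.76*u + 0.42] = 2.76 - 0.3*u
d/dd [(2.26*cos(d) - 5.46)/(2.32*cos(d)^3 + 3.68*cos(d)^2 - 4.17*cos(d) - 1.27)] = (10.4864*cos(d)^3 - 29.6848*cos(d)^2 - 40.1856*cos(d) + 25.6384)*sin(d)/(5.3824*cos(d)^6 + 17.0752*cos(d)^5 - 5.8064*cos(d)^4 - 36.584*cos(d)^3 + 8.0417*cos(d)^2 + 10.5918*cos(d) + 1.6129)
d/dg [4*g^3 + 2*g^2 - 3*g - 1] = 12*g^2 + 4*g - 3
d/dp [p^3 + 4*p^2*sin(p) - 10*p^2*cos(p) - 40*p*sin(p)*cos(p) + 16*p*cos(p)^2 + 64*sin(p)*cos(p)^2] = 10*p^2*sin(p) + 4*p^2*cos(p) + 3*p^2 + 8*p*sin(p) - 16*p*sin(2*p) - 20*p*cos(p) - 40*p*cos(2*p) - 20*sin(2*p) + 16*cos(p) + 8*cos(2*p) + 48*cos(3*p) + 8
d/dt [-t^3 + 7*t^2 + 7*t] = -3*t^2 + 14*t + 7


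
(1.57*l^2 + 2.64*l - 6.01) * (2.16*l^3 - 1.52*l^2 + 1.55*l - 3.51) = 3.3912*l^5 + 3.316*l^4 - 14.5609*l^3 + 7.7165*l^2 - 18.5819*l + 21.0951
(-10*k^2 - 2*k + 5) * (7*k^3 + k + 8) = -70*k^5 - 14*k^4 + 25*k^3 - 82*k^2 - 11*k + 40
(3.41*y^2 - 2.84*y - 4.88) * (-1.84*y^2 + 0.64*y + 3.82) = -6.2744*y^4 + 7.408*y^3 + 20.1878*y^2 - 13.972*y - 18.6416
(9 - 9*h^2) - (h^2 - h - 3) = -10*h^2 + h + 12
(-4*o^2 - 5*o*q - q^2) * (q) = -4*o^2*q - 5*o*q^2 - q^3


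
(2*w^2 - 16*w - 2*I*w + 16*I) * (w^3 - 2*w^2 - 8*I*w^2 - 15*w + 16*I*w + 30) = 2*w^5 - 20*w^4 - 18*I*w^4 - 14*w^3 + 180*I*w^3 + 460*w^2 - 258*I*w^2 - 736*w - 300*I*w + 480*I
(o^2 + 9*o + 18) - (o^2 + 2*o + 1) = 7*o + 17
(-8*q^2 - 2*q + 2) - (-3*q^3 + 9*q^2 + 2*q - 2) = 3*q^3 - 17*q^2 - 4*q + 4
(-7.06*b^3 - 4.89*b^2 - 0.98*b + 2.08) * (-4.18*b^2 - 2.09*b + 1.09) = 29.5108*b^5 + 35.1956*b^4 + 6.6211*b^3 - 11.9763*b^2 - 5.4154*b + 2.2672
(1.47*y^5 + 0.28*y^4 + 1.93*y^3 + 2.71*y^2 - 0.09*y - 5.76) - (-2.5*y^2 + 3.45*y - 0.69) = 1.47*y^5 + 0.28*y^4 + 1.93*y^3 + 5.21*y^2 - 3.54*y - 5.07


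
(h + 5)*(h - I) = h^2 + 5*h - I*h - 5*I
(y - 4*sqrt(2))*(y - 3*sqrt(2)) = y^2 - 7*sqrt(2)*y + 24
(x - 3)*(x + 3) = x^2 - 9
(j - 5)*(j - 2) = j^2 - 7*j + 10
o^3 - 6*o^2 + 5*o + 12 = (o - 4)*(o - 3)*(o + 1)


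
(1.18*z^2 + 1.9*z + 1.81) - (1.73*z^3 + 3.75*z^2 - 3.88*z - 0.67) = -1.73*z^3 - 2.57*z^2 + 5.78*z + 2.48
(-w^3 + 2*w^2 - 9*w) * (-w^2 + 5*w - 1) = w^5 - 7*w^4 + 20*w^3 - 47*w^2 + 9*w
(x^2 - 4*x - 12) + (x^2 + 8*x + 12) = 2*x^2 + 4*x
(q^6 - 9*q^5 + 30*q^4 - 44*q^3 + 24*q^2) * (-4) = -4*q^6 + 36*q^5 - 120*q^4 + 176*q^3 - 96*q^2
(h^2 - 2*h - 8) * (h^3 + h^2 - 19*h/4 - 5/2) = h^5 - h^4 - 59*h^3/4 - h^2 + 43*h + 20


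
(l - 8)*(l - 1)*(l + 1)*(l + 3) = l^4 - 5*l^3 - 25*l^2 + 5*l + 24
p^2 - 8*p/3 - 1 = (p - 3)*(p + 1/3)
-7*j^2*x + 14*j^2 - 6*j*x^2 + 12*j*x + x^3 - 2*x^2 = (-7*j + x)*(j + x)*(x - 2)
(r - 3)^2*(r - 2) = r^3 - 8*r^2 + 21*r - 18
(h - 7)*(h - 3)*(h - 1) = h^3 - 11*h^2 + 31*h - 21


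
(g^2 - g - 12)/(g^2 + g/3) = 3*(g^2 - g - 12)/(g*(3*g + 1))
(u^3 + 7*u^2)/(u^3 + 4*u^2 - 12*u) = u*(u + 7)/(u^2 + 4*u - 12)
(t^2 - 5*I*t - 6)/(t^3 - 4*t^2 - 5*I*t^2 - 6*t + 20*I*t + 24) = 1/(t - 4)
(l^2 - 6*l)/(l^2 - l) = (l - 6)/(l - 1)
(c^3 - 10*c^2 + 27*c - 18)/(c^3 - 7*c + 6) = (c^2 - 9*c + 18)/(c^2 + c - 6)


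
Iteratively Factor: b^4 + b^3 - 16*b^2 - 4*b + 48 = (b + 2)*(b^3 - b^2 - 14*b + 24) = (b - 2)*(b + 2)*(b^2 + b - 12) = (b - 3)*(b - 2)*(b + 2)*(b + 4)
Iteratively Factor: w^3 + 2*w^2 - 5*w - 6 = (w - 2)*(w^2 + 4*w + 3) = (w - 2)*(w + 1)*(w + 3)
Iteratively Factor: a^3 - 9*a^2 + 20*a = (a - 5)*(a^2 - 4*a) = (a - 5)*(a - 4)*(a)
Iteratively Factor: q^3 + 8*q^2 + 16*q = (q + 4)*(q^2 + 4*q) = (q + 4)^2*(q)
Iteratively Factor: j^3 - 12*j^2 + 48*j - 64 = (j - 4)*(j^2 - 8*j + 16) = (j - 4)^2*(j - 4)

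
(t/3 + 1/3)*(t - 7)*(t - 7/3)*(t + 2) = t^4/3 - 19*t^3/9 - 29*t^2/9 + 91*t/9 + 98/9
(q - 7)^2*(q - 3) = q^3 - 17*q^2 + 91*q - 147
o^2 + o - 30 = (o - 5)*(o + 6)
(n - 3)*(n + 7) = n^2 + 4*n - 21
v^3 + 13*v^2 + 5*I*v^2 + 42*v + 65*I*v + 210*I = (v + 6)*(v + 7)*(v + 5*I)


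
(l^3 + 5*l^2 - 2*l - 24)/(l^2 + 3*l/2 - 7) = 2*(l^2 + 7*l + 12)/(2*l + 7)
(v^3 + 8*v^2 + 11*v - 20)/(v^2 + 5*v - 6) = (v^2 + 9*v + 20)/(v + 6)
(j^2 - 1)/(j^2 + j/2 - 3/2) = 2*(j + 1)/(2*j + 3)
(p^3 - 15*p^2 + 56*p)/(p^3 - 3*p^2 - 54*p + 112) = p*(p - 7)/(p^2 + 5*p - 14)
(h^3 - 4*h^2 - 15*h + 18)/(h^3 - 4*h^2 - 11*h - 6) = (h^2 + 2*h - 3)/(h^2 + 2*h + 1)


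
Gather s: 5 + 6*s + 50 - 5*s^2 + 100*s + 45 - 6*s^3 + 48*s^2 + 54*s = -6*s^3 + 43*s^2 + 160*s + 100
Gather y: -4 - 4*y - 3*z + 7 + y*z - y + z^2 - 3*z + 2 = y*(z - 5) + z^2 - 6*z + 5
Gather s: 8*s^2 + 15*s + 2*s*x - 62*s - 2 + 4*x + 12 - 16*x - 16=8*s^2 + s*(2*x - 47) - 12*x - 6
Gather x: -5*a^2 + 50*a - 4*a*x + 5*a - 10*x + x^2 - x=-5*a^2 + 55*a + x^2 + x*(-4*a - 11)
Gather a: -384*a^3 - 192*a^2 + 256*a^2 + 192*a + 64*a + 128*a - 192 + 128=-384*a^3 + 64*a^2 + 384*a - 64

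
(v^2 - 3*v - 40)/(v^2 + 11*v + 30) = (v - 8)/(v + 6)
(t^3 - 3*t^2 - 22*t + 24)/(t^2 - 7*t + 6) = t + 4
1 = 1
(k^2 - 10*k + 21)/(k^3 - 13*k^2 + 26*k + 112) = (k - 3)/(k^2 - 6*k - 16)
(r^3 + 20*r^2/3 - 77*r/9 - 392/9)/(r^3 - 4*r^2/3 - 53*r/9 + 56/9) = (r + 7)/(r - 1)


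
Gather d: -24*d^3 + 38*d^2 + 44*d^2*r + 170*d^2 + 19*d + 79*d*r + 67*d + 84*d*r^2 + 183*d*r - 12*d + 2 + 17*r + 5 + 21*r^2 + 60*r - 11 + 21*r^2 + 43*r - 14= -24*d^3 + d^2*(44*r + 208) + d*(84*r^2 + 262*r + 74) + 42*r^2 + 120*r - 18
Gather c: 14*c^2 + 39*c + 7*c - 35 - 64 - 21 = 14*c^2 + 46*c - 120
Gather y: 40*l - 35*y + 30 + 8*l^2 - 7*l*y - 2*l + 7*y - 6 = 8*l^2 + 38*l + y*(-7*l - 28) + 24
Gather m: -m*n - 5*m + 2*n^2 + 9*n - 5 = m*(-n - 5) + 2*n^2 + 9*n - 5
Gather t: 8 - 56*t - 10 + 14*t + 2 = -42*t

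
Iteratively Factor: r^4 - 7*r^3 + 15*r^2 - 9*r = (r - 1)*(r^3 - 6*r^2 + 9*r) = (r - 3)*(r - 1)*(r^2 - 3*r) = r*(r - 3)*(r - 1)*(r - 3)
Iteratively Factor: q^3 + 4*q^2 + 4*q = (q + 2)*(q^2 + 2*q) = (q + 2)^2*(q)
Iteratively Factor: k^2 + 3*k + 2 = (k + 2)*(k + 1)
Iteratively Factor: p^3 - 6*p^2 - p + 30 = (p - 5)*(p^2 - p - 6) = (p - 5)*(p + 2)*(p - 3)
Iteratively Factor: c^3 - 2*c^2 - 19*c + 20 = (c - 5)*(c^2 + 3*c - 4) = (c - 5)*(c - 1)*(c + 4)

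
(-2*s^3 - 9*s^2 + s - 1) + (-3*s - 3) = -2*s^3 - 9*s^2 - 2*s - 4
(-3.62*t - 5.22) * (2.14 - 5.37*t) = 19.4394*t^2 + 20.2846*t - 11.1708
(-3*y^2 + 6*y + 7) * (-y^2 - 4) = 3*y^4 - 6*y^3 + 5*y^2 - 24*y - 28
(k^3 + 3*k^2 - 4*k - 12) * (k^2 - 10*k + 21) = k^5 - 7*k^4 - 13*k^3 + 91*k^2 + 36*k - 252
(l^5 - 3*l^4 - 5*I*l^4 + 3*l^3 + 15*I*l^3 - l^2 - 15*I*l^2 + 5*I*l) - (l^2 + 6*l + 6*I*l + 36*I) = l^5 - 3*l^4 - 5*I*l^4 + 3*l^3 + 15*I*l^3 - 2*l^2 - 15*I*l^2 - 6*l - I*l - 36*I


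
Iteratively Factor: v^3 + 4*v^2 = (v)*(v^2 + 4*v) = v*(v + 4)*(v)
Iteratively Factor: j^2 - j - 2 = (j - 2)*(j + 1)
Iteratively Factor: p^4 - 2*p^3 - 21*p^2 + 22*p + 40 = (p - 5)*(p^3 + 3*p^2 - 6*p - 8) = (p - 5)*(p + 1)*(p^2 + 2*p - 8) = (p - 5)*(p - 2)*(p + 1)*(p + 4)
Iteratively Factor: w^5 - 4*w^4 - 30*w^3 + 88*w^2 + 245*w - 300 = (w - 5)*(w^4 + w^3 - 25*w^2 - 37*w + 60) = (w - 5)*(w + 3)*(w^3 - 2*w^2 - 19*w + 20) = (w - 5)*(w - 1)*(w + 3)*(w^2 - w - 20) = (w - 5)*(w - 1)*(w + 3)*(w + 4)*(w - 5)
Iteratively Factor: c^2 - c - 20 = (c + 4)*(c - 5)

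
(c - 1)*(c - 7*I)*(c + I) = c^3 - c^2 - 6*I*c^2 + 7*c + 6*I*c - 7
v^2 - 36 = (v - 6)*(v + 6)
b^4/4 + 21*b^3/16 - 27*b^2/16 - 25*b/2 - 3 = (b/4 + 1)*(b - 3)*(b + 1/4)*(b + 4)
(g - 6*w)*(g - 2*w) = g^2 - 8*g*w + 12*w^2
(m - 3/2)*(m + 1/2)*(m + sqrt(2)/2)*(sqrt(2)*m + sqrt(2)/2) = sqrt(2)*m^4 - sqrt(2)*m^3/2 + m^3 - 5*sqrt(2)*m^2/4 - m^2/2 - 5*m/4 - 3*sqrt(2)*m/8 - 3/8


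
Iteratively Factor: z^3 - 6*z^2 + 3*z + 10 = (z + 1)*(z^2 - 7*z + 10) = (z - 2)*(z + 1)*(z - 5)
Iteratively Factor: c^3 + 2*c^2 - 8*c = (c)*(c^2 + 2*c - 8) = c*(c - 2)*(c + 4)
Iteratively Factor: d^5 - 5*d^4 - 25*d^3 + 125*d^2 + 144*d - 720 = (d - 3)*(d^4 - 2*d^3 - 31*d^2 + 32*d + 240) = (d - 5)*(d - 3)*(d^3 + 3*d^2 - 16*d - 48) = (d - 5)*(d - 3)*(d + 4)*(d^2 - d - 12) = (d - 5)*(d - 4)*(d - 3)*(d + 4)*(d + 3)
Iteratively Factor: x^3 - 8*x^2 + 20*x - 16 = (x - 2)*(x^2 - 6*x + 8) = (x - 2)^2*(x - 4)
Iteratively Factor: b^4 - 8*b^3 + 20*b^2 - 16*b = (b - 2)*(b^3 - 6*b^2 + 8*b) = (b - 2)^2*(b^2 - 4*b) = b*(b - 2)^2*(b - 4)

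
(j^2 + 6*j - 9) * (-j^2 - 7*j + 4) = -j^4 - 13*j^3 - 29*j^2 + 87*j - 36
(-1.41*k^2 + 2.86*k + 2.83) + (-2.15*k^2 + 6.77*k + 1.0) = -3.56*k^2 + 9.63*k + 3.83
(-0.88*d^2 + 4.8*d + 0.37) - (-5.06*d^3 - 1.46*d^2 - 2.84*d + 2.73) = 5.06*d^3 + 0.58*d^2 + 7.64*d - 2.36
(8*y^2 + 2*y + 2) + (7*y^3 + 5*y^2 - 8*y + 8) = 7*y^3 + 13*y^2 - 6*y + 10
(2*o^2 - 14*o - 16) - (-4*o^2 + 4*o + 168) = 6*o^2 - 18*o - 184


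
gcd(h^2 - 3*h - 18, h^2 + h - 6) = h + 3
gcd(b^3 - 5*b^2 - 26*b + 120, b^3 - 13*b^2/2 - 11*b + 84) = b^2 - 10*b + 24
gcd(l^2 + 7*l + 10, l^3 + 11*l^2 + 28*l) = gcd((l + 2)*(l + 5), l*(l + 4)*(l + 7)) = 1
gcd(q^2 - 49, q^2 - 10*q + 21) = q - 7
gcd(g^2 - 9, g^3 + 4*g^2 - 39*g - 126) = g + 3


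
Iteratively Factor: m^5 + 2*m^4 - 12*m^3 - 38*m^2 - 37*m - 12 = (m + 1)*(m^4 + m^3 - 13*m^2 - 25*m - 12) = (m + 1)*(m + 3)*(m^3 - 2*m^2 - 7*m - 4) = (m + 1)^2*(m + 3)*(m^2 - 3*m - 4) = (m + 1)^3*(m + 3)*(m - 4)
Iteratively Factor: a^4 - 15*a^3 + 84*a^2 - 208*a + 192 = (a - 4)*(a^3 - 11*a^2 + 40*a - 48) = (a - 4)*(a - 3)*(a^2 - 8*a + 16) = (a - 4)^2*(a - 3)*(a - 4)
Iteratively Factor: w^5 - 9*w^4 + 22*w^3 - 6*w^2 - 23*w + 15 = (w - 1)*(w^4 - 8*w^3 + 14*w^2 + 8*w - 15) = (w - 5)*(w - 1)*(w^3 - 3*w^2 - w + 3) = (w - 5)*(w - 3)*(w - 1)*(w^2 - 1) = (w - 5)*(w - 3)*(w - 1)*(w + 1)*(w - 1)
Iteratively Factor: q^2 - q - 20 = (q - 5)*(q + 4)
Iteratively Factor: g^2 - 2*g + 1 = (g - 1)*(g - 1)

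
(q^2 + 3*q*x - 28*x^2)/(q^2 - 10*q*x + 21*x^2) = (q^2 + 3*q*x - 28*x^2)/(q^2 - 10*q*x + 21*x^2)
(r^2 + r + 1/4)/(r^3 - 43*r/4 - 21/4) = (2*r + 1)/(2*r^2 - r - 21)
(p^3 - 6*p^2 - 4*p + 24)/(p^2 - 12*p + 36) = (p^2 - 4)/(p - 6)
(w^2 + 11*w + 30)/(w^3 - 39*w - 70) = (w + 6)/(w^2 - 5*w - 14)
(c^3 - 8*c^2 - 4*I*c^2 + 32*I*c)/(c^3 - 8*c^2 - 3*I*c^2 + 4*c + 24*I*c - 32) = c/(c + I)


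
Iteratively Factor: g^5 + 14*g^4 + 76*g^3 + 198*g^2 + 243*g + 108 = (g + 4)*(g^4 + 10*g^3 + 36*g^2 + 54*g + 27) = (g + 3)*(g + 4)*(g^3 + 7*g^2 + 15*g + 9) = (g + 3)^2*(g + 4)*(g^2 + 4*g + 3) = (g + 3)^3*(g + 4)*(g + 1)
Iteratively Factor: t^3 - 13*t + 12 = (t - 3)*(t^2 + 3*t - 4) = (t - 3)*(t - 1)*(t + 4)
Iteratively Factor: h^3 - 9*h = (h)*(h^2 - 9) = h*(h + 3)*(h - 3)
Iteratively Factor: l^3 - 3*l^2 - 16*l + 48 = (l + 4)*(l^2 - 7*l + 12) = (l - 3)*(l + 4)*(l - 4)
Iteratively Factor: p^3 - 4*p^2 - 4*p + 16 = (p + 2)*(p^2 - 6*p + 8) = (p - 4)*(p + 2)*(p - 2)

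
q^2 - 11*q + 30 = (q - 6)*(q - 5)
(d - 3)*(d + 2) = d^2 - d - 6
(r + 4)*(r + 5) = r^2 + 9*r + 20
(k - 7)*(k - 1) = k^2 - 8*k + 7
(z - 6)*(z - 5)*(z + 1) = z^3 - 10*z^2 + 19*z + 30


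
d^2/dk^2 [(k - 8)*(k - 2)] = 2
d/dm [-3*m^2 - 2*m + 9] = -6*m - 2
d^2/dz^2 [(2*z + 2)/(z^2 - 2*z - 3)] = 4/(z^3 - 9*z^2 + 27*z - 27)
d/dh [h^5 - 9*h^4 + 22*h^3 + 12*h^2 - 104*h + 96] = 5*h^4 - 36*h^3 + 66*h^2 + 24*h - 104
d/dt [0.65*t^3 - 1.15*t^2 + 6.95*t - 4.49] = 1.95*t^2 - 2.3*t + 6.95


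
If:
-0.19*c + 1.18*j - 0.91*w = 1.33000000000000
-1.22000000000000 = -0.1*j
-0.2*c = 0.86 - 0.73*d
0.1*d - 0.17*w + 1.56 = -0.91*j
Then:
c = -164.39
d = -43.86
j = 12.20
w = 48.68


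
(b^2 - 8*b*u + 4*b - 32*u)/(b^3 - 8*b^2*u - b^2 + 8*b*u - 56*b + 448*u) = (b + 4)/(b^2 - b - 56)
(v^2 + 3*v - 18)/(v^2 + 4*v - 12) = (v - 3)/(v - 2)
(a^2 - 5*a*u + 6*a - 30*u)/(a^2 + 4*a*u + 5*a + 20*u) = (a^2 - 5*a*u + 6*a - 30*u)/(a^2 + 4*a*u + 5*a + 20*u)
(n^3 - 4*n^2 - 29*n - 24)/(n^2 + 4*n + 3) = n - 8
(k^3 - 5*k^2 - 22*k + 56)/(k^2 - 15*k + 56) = (k^2 + 2*k - 8)/(k - 8)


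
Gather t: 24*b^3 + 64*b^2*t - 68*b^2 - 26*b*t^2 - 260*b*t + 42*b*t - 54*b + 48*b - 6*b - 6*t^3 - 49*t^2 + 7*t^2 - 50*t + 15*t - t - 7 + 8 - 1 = 24*b^3 - 68*b^2 - 12*b - 6*t^3 + t^2*(-26*b - 42) + t*(64*b^2 - 218*b - 36)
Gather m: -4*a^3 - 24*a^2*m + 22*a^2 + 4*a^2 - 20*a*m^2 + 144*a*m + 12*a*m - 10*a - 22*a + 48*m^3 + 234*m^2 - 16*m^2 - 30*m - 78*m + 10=-4*a^3 + 26*a^2 - 32*a + 48*m^3 + m^2*(218 - 20*a) + m*(-24*a^2 + 156*a - 108) + 10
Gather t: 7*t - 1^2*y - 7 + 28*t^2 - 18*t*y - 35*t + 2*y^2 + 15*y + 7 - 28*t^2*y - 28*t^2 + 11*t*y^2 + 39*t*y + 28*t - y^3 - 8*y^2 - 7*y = -28*t^2*y + t*(11*y^2 + 21*y) - y^3 - 6*y^2 + 7*y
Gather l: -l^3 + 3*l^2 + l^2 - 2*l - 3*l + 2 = -l^3 + 4*l^2 - 5*l + 2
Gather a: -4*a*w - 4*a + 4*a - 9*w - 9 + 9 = -4*a*w - 9*w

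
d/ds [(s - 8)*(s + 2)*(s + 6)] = 3*s^2 - 52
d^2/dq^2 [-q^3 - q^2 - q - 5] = -6*q - 2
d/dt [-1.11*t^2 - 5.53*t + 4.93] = -2.22*t - 5.53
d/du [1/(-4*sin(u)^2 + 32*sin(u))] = (sin(u) - 4)*cos(u)/(2*(sin(u) - 8)^2*sin(u)^2)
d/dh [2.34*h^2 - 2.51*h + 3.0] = 4.68*h - 2.51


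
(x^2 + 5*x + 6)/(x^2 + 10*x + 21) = (x + 2)/(x + 7)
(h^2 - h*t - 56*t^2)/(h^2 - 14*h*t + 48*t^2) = (-h - 7*t)/(-h + 6*t)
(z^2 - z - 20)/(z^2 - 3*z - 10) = (z + 4)/(z + 2)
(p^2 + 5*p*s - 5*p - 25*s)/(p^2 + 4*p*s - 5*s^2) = (p - 5)/(p - s)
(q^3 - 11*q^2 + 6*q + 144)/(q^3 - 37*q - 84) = (q^2 - 14*q + 48)/(q^2 - 3*q - 28)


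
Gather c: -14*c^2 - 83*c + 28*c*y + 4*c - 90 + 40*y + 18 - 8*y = -14*c^2 + c*(28*y - 79) + 32*y - 72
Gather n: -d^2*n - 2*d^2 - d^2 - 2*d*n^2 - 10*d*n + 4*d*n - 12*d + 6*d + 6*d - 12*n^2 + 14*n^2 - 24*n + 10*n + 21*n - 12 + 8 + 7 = -3*d^2 + n^2*(2 - 2*d) + n*(-d^2 - 6*d + 7) + 3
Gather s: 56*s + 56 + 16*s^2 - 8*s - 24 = 16*s^2 + 48*s + 32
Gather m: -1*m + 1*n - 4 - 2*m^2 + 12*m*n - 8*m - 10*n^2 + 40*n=-2*m^2 + m*(12*n - 9) - 10*n^2 + 41*n - 4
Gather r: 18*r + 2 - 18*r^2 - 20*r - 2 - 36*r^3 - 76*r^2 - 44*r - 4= -36*r^3 - 94*r^2 - 46*r - 4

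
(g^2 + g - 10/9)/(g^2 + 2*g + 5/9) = (3*g - 2)/(3*g + 1)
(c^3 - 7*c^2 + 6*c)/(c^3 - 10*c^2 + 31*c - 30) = c*(c^2 - 7*c + 6)/(c^3 - 10*c^2 + 31*c - 30)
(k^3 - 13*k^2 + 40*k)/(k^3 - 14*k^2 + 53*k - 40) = k/(k - 1)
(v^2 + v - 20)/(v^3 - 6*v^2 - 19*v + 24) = (v^2 + v - 20)/(v^3 - 6*v^2 - 19*v + 24)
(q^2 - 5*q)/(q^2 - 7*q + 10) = q/(q - 2)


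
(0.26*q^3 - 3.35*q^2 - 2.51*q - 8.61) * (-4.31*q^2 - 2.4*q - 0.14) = -1.1206*q^5 + 13.8145*q^4 + 18.8217*q^3 + 43.6021*q^2 + 21.0154*q + 1.2054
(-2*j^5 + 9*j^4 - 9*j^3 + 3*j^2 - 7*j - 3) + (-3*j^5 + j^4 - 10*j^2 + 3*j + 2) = -5*j^5 + 10*j^4 - 9*j^3 - 7*j^2 - 4*j - 1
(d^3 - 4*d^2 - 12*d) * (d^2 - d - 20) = d^5 - 5*d^4 - 28*d^3 + 92*d^2 + 240*d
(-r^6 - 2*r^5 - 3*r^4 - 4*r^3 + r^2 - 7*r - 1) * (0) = 0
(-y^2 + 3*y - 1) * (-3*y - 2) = 3*y^3 - 7*y^2 - 3*y + 2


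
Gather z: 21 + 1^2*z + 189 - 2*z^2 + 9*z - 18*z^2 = -20*z^2 + 10*z + 210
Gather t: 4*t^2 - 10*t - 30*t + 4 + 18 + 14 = 4*t^2 - 40*t + 36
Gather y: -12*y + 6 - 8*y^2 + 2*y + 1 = -8*y^2 - 10*y + 7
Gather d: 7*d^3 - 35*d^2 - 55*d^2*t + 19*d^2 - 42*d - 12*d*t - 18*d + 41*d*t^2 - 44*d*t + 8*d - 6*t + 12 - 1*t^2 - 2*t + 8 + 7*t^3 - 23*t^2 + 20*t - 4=7*d^3 + d^2*(-55*t - 16) + d*(41*t^2 - 56*t - 52) + 7*t^3 - 24*t^2 + 12*t + 16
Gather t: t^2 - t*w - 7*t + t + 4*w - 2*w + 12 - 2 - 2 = t^2 + t*(-w - 6) + 2*w + 8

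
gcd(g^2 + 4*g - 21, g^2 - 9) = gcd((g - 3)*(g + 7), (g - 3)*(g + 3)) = g - 3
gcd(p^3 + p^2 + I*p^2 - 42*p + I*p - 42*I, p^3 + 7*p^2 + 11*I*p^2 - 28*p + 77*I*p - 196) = p + 7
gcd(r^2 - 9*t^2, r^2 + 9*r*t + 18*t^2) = r + 3*t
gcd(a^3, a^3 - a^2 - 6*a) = a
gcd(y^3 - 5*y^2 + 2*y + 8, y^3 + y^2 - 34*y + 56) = y^2 - 6*y + 8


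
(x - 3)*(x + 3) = x^2 - 9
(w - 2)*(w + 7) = w^2 + 5*w - 14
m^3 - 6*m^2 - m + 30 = (m - 5)*(m - 3)*(m + 2)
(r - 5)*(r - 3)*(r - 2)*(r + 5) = r^4 - 5*r^3 - 19*r^2 + 125*r - 150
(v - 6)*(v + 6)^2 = v^3 + 6*v^2 - 36*v - 216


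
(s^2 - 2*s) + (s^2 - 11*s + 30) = 2*s^2 - 13*s + 30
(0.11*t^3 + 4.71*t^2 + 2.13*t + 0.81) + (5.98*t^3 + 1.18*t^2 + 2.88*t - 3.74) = 6.09*t^3 + 5.89*t^2 + 5.01*t - 2.93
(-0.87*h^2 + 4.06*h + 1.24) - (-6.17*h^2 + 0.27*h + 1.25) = 5.3*h^2 + 3.79*h - 0.01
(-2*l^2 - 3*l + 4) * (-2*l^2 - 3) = 4*l^4 + 6*l^3 - 2*l^2 + 9*l - 12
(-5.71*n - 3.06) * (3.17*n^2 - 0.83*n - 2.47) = -18.1007*n^3 - 4.9609*n^2 + 16.6435*n + 7.5582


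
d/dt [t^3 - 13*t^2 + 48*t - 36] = 3*t^2 - 26*t + 48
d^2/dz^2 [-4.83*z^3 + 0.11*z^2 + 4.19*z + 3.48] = 0.22 - 28.98*z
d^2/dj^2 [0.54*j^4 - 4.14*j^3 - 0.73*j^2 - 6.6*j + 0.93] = 6.48*j^2 - 24.84*j - 1.46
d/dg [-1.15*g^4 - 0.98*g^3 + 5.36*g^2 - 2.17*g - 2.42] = -4.6*g^3 - 2.94*g^2 + 10.72*g - 2.17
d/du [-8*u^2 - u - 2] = -16*u - 1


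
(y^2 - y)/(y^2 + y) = (y - 1)/(y + 1)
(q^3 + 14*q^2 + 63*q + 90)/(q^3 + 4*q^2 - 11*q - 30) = (q^2 + 9*q + 18)/(q^2 - q - 6)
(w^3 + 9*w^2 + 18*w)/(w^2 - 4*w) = (w^2 + 9*w + 18)/(w - 4)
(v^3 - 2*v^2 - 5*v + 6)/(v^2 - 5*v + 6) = (v^2 + v - 2)/(v - 2)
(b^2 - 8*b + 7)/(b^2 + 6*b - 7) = (b - 7)/(b + 7)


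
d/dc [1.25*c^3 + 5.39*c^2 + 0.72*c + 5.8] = 3.75*c^2 + 10.78*c + 0.72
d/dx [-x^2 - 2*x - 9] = -2*x - 2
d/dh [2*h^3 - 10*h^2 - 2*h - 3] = 6*h^2 - 20*h - 2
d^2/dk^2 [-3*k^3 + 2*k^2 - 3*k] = 4 - 18*k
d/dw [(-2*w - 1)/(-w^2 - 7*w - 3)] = (2*w^2 + 14*w - (2*w + 1)*(2*w + 7) + 6)/(w^2 + 7*w + 3)^2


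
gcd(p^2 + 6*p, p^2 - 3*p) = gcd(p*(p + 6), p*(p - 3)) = p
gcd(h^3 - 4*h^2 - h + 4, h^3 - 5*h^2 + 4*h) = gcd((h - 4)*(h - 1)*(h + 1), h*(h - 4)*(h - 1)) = h^2 - 5*h + 4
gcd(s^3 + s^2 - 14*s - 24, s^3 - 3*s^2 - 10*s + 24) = s^2 - s - 12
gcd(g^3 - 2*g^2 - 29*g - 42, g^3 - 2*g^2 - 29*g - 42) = g^3 - 2*g^2 - 29*g - 42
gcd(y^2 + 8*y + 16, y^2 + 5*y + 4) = y + 4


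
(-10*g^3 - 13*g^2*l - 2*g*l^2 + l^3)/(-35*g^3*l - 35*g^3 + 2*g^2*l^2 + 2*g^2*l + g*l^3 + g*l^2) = (2*g^2 + 3*g*l + l^2)/(g*(7*g*l + 7*g + l^2 + l))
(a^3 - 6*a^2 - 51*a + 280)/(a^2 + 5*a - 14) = (a^2 - 13*a + 40)/(a - 2)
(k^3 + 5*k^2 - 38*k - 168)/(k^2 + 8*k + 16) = (k^2 + k - 42)/(k + 4)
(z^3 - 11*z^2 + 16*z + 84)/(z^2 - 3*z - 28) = (z^2 - 4*z - 12)/(z + 4)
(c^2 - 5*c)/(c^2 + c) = (c - 5)/(c + 1)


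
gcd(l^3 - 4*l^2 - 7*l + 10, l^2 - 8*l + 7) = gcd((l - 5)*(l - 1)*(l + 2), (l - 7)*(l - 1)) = l - 1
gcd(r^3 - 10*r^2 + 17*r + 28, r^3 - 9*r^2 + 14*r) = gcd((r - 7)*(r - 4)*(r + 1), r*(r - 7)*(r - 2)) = r - 7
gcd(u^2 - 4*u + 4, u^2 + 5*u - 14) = u - 2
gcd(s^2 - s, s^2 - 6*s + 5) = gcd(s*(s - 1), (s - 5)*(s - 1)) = s - 1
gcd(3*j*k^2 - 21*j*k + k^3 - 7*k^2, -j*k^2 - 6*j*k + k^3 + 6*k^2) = k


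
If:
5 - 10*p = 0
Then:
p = 1/2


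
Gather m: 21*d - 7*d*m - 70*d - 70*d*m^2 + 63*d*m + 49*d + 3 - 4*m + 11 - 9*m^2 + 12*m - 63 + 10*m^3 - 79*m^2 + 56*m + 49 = 10*m^3 + m^2*(-70*d - 88) + m*(56*d + 64)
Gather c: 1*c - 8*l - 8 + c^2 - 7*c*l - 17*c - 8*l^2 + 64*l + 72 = c^2 + c*(-7*l - 16) - 8*l^2 + 56*l + 64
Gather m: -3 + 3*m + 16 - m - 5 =2*m + 8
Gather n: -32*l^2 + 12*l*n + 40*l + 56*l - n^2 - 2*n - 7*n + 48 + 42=-32*l^2 + 96*l - n^2 + n*(12*l - 9) + 90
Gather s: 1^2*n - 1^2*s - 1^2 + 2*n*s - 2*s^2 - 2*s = n - 2*s^2 + s*(2*n - 3) - 1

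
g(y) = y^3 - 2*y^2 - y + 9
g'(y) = 3*y^2 - 4*y - 1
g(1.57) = 6.37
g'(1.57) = 0.11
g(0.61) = 7.87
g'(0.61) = -2.32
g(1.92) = 6.79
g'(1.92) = 2.38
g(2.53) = 9.86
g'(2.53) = 8.08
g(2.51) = 9.70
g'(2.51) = 7.86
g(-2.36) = -12.92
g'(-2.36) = 25.15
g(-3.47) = -53.39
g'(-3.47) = 49.00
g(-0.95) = 7.29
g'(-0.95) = 5.51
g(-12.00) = -1995.00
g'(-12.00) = 479.00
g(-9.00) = -873.00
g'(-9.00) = 278.00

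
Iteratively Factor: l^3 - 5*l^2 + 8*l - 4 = (l - 2)*(l^2 - 3*l + 2) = (l - 2)^2*(l - 1)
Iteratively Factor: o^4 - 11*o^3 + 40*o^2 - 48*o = (o - 4)*(o^3 - 7*o^2 + 12*o) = (o - 4)*(o - 3)*(o^2 - 4*o) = o*(o - 4)*(o - 3)*(o - 4)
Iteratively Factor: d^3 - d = (d + 1)*(d^2 - d) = d*(d + 1)*(d - 1)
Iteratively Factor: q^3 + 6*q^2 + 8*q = (q)*(q^2 + 6*q + 8) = q*(q + 4)*(q + 2)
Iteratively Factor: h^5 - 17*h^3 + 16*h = (h - 4)*(h^4 + 4*h^3 - h^2 - 4*h) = (h - 4)*(h + 1)*(h^3 + 3*h^2 - 4*h) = (h - 4)*(h - 1)*(h + 1)*(h^2 + 4*h) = (h - 4)*(h - 1)*(h + 1)*(h + 4)*(h)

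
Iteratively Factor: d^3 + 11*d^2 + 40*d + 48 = (d + 3)*(d^2 + 8*d + 16) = (d + 3)*(d + 4)*(d + 4)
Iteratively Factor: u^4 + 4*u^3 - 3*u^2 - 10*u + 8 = (u - 1)*(u^3 + 5*u^2 + 2*u - 8) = (u - 1)*(u + 2)*(u^2 + 3*u - 4) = (u - 1)^2*(u + 2)*(u + 4)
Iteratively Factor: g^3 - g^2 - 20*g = (g - 5)*(g^2 + 4*g) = (g - 5)*(g + 4)*(g)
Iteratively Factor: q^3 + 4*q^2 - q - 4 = (q + 4)*(q^2 - 1) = (q + 1)*(q + 4)*(q - 1)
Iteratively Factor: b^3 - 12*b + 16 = (b - 2)*(b^2 + 2*b - 8) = (b - 2)^2*(b + 4)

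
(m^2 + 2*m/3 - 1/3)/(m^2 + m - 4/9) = 3*(m + 1)/(3*m + 4)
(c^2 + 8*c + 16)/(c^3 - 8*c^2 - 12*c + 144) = (c + 4)/(c^2 - 12*c + 36)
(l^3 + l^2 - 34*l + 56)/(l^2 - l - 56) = (l^2 - 6*l + 8)/(l - 8)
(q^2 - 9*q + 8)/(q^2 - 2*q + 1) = (q - 8)/(q - 1)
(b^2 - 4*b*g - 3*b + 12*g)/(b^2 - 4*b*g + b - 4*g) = (b - 3)/(b + 1)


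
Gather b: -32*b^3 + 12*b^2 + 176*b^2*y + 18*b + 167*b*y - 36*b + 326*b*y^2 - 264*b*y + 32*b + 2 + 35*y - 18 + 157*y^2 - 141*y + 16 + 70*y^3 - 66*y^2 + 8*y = -32*b^3 + b^2*(176*y + 12) + b*(326*y^2 - 97*y + 14) + 70*y^3 + 91*y^2 - 98*y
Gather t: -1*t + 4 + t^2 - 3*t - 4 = t^2 - 4*t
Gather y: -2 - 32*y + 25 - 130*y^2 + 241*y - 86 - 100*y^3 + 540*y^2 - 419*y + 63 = -100*y^3 + 410*y^2 - 210*y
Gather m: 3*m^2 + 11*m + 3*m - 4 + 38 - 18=3*m^2 + 14*m + 16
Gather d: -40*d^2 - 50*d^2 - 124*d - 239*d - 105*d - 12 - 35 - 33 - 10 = -90*d^2 - 468*d - 90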